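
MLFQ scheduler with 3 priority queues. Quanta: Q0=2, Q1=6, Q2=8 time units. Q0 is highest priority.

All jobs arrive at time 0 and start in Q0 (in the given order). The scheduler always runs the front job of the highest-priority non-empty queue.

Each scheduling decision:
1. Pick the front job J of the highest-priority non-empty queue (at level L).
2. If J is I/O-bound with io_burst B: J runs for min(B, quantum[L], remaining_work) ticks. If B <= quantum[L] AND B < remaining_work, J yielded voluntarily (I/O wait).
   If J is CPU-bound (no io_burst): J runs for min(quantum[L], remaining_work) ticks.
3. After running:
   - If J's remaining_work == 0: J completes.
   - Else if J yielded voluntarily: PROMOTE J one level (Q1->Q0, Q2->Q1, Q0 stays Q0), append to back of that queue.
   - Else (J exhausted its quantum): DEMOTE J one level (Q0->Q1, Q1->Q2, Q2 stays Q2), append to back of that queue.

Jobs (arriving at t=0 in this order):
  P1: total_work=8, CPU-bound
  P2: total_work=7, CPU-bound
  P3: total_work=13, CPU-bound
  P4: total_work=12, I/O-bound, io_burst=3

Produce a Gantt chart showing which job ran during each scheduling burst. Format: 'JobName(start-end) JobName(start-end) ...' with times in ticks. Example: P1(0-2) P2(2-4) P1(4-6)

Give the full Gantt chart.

Answer: P1(0-2) P2(2-4) P3(4-6) P4(6-8) P1(8-14) P2(14-19) P3(19-25) P4(25-28) P4(28-30) P4(30-33) P4(33-35) P3(35-40)

Derivation:
t=0-2: P1@Q0 runs 2, rem=6, quantum used, demote→Q1. Q0=[P2,P3,P4] Q1=[P1] Q2=[]
t=2-4: P2@Q0 runs 2, rem=5, quantum used, demote→Q1. Q0=[P3,P4] Q1=[P1,P2] Q2=[]
t=4-6: P3@Q0 runs 2, rem=11, quantum used, demote→Q1. Q0=[P4] Q1=[P1,P2,P3] Q2=[]
t=6-8: P4@Q0 runs 2, rem=10, quantum used, demote→Q1. Q0=[] Q1=[P1,P2,P3,P4] Q2=[]
t=8-14: P1@Q1 runs 6, rem=0, completes. Q0=[] Q1=[P2,P3,P4] Q2=[]
t=14-19: P2@Q1 runs 5, rem=0, completes. Q0=[] Q1=[P3,P4] Q2=[]
t=19-25: P3@Q1 runs 6, rem=5, quantum used, demote→Q2. Q0=[] Q1=[P4] Q2=[P3]
t=25-28: P4@Q1 runs 3, rem=7, I/O yield, promote→Q0. Q0=[P4] Q1=[] Q2=[P3]
t=28-30: P4@Q0 runs 2, rem=5, quantum used, demote→Q1. Q0=[] Q1=[P4] Q2=[P3]
t=30-33: P4@Q1 runs 3, rem=2, I/O yield, promote→Q0. Q0=[P4] Q1=[] Q2=[P3]
t=33-35: P4@Q0 runs 2, rem=0, completes. Q0=[] Q1=[] Q2=[P3]
t=35-40: P3@Q2 runs 5, rem=0, completes. Q0=[] Q1=[] Q2=[]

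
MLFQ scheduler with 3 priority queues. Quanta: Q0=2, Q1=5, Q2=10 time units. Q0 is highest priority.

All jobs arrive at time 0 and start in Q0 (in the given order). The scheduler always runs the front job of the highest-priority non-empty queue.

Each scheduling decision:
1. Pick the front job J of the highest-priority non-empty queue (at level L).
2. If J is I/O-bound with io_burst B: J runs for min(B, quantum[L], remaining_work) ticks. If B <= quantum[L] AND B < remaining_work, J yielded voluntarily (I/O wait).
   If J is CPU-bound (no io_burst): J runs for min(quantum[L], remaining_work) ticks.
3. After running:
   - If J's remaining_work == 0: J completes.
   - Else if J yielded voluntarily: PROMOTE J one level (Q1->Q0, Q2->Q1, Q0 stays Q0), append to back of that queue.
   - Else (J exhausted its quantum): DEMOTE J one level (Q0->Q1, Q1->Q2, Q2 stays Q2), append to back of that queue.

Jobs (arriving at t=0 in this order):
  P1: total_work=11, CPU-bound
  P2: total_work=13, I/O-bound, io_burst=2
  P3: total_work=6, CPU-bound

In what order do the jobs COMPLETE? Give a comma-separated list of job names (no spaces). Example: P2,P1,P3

Answer: P2,P3,P1

Derivation:
t=0-2: P1@Q0 runs 2, rem=9, quantum used, demote→Q1. Q0=[P2,P3] Q1=[P1] Q2=[]
t=2-4: P2@Q0 runs 2, rem=11, I/O yield, promote→Q0. Q0=[P3,P2] Q1=[P1] Q2=[]
t=4-6: P3@Q0 runs 2, rem=4, quantum used, demote→Q1. Q0=[P2] Q1=[P1,P3] Q2=[]
t=6-8: P2@Q0 runs 2, rem=9, I/O yield, promote→Q0. Q0=[P2] Q1=[P1,P3] Q2=[]
t=8-10: P2@Q0 runs 2, rem=7, I/O yield, promote→Q0. Q0=[P2] Q1=[P1,P3] Q2=[]
t=10-12: P2@Q0 runs 2, rem=5, I/O yield, promote→Q0. Q0=[P2] Q1=[P1,P3] Q2=[]
t=12-14: P2@Q0 runs 2, rem=3, I/O yield, promote→Q0. Q0=[P2] Q1=[P1,P3] Q2=[]
t=14-16: P2@Q0 runs 2, rem=1, I/O yield, promote→Q0. Q0=[P2] Q1=[P1,P3] Q2=[]
t=16-17: P2@Q0 runs 1, rem=0, completes. Q0=[] Q1=[P1,P3] Q2=[]
t=17-22: P1@Q1 runs 5, rem=4, quantum used, demote→Q2. Q0=[] Q1=[P3] Q2=[P1]
t=22-26: P3@Q1 runs 4, rem=0, completes. Q0=[] Q1=[] Q2=[P1]
t=26-30: P1@Q2 runs 4, rem=0, completes. Q0=[] Q1=[] Q2=[]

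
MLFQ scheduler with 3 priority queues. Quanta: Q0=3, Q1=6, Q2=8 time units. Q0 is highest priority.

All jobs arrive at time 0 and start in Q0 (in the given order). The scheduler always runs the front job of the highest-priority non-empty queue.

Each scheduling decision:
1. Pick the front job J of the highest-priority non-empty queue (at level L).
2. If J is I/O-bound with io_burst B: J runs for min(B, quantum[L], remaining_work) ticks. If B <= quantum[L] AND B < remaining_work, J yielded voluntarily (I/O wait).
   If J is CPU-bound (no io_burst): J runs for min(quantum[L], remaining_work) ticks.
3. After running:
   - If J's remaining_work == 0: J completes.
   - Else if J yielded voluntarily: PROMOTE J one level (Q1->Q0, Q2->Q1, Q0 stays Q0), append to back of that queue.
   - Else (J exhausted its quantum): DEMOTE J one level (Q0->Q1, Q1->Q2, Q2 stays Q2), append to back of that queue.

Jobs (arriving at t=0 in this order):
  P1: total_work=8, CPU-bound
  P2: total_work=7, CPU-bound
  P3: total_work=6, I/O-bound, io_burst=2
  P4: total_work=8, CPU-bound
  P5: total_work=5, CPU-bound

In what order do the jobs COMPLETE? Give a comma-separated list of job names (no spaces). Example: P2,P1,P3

Answer: P3,P1,P2,P4,P5

Derivation:
t=0-3: P1@Q0 runs 3, rem=5, quantum used, demote→Q1. Q0=[P2,P3,P4,P5] Q1=[P1] Q2=[]
t=3-6: P2@Q0 runs 3, rem=4, quantum used, demote→Q1. Q0=[P3,P4,P5] Q1=[P1,P2] Q2=[]
t=6-8: P3@Q0 runs 2, rem=4, I/O yield, promote→Q0. Q0=[P4,P5,P3] Q1=[P1,P2] Q2=[]
t=8-11: P4@Q0 runs 3, rem=5, quantum used, demote→Q1. Q0=[P5,P3] Q1=[P1,P2,P4] Q2=[]
t=11-14: P5@Q0 runs 3, rem=2, quantum used, demote→Q1. Q0=[P3] Q1=[P1,P2,P4,P5] Q2=[]
t=14-16: P3@Q0 runs 2, rem=2, I/O yield, promote→Q0. Q0=[P3] Q1=[P1,P2,P4,P5] Q2=[]
t=16-18: P3@Q0 runs 2, rem=0, completes. Q0=[] Q1=[P1,P2,P4,P5] Q2=[]
t=18-23: P1@Q1 runs 5, rem=0, completes. Q0=[] Q1=[P2,P4,P5] Q2=[]
t=23-27: P2@Q1 runs 4, rem=0, completes. Q0=[] Q1=[P4,P5] Q2=[]
t=27-32: P4@Q1 runs 5, rem=0, completes. Q0=[] Q1=[P5] Q2=[]
t=32-34: P5@Q1 runs 2, rem=0, completes. Q0=[] Q1=[] Q2=[]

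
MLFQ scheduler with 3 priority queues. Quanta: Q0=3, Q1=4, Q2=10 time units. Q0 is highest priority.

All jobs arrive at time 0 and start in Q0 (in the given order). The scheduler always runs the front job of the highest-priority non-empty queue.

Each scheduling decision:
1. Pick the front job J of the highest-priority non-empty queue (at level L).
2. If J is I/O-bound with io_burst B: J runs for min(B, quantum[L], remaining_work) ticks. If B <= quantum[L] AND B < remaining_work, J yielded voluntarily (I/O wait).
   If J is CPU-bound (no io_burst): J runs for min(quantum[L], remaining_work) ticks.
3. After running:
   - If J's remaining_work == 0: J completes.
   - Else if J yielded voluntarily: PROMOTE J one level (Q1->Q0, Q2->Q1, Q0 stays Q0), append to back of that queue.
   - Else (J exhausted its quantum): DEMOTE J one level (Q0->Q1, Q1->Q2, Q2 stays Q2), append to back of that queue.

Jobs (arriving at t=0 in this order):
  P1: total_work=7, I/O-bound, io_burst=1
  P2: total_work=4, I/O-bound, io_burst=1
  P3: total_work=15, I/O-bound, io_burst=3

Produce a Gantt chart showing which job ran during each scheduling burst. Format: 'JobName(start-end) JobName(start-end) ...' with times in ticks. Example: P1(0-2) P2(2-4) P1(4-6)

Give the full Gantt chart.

t=0-1: P1@Q0 runs 1, rem=6, I/O yield, promote→Q0. Q0=[P2,P3,P1] Q1=[] Q2=[]
t=1-2: P2@Q0 runs 1, rem=3, I/O yield, promote→Q0. Q0=[P3,P1,P2] Q1=[] Q2=[]
t=2-5: P3@Q0 runs 3, rem=12, I/O yield, promote→Q0. Q0=[P1,P2,P3] Q1=[] Q2=[]
t=5-6: P1@Q0 runs 1, rem=5, I/O yield, promote→Q0. Q0=[P2,P3,P1] Q1=[] Q2=[]
t=6-7: P2@Q0 runs 1, rem=2, I/O yield, promote→Q0. Q0=[P3,P1,P2] Q1=[] Q2=[]
t=7-10: P3@Q0 runs 3, rem=9, I/O yield, promote→Q0. Q0=[P1,P2,P3] Q1=[] Q2=[]
t=10-11: P1@Q0 runs 1, rem=4, I/O yield, promote→Q0. Q0=[P2,P3,P1] Q1=[] Q2=[]
t=11-12: P2@Q0 runs 1, rem=1, I/O yield, promote→Q0. Q0=[P3,P1,P2] Q1=[] Q2=[]
t=12-15: P3@Q0 runs 3, rem=6, I/O yield, promote→Q0. Q0=[P1,P2,P3] Q1=[] Q2=[]
t=15-16: P1@Q0 runs 1, rem=3, I/O yield, promote→Q0. Q0=[P2,P3,P1] Q1=[] Q2=[]
t=16-17: P2@Q0 runs 1, rem=0, completes. Q0=[P3,P1] Q1=[] Q2=[]
t=17-20: P3@Q0 runs 3, rem=3, I/O yield, promote→Q0. Q0=[P1,P3] Q1=[] Q2=[]
t=20-21: P1@Q0 runs 1, rem=2, I/O yield, promote→Q0. Q0=[P3,P1] Q1=[] Q2=[]
t=21-24: P3@Q0 runs 3, rem=0, completes. Q0=[P1] Q1=[] Q2=[]
t=24-25: P1@Q0 runs 1, rem=1, I/O yield, promote→Q0. Q0=[P1] Q1=[] Q2=[]
t=25-26: P1@Q0 runs 1, rem=0, completes. Q0=[] Q1=[] Q2=[]

Answer: P1(0-1) P2(1-2) P3(2-5) P1(5-6) P2(6-7) P3(7-10) P1(10-11) P2(11-12) P3(12-15) P1(15-16) P2(16-17) P3(17-20) P1(20-21) P3(21-24) P1(24-25) P1(25-26)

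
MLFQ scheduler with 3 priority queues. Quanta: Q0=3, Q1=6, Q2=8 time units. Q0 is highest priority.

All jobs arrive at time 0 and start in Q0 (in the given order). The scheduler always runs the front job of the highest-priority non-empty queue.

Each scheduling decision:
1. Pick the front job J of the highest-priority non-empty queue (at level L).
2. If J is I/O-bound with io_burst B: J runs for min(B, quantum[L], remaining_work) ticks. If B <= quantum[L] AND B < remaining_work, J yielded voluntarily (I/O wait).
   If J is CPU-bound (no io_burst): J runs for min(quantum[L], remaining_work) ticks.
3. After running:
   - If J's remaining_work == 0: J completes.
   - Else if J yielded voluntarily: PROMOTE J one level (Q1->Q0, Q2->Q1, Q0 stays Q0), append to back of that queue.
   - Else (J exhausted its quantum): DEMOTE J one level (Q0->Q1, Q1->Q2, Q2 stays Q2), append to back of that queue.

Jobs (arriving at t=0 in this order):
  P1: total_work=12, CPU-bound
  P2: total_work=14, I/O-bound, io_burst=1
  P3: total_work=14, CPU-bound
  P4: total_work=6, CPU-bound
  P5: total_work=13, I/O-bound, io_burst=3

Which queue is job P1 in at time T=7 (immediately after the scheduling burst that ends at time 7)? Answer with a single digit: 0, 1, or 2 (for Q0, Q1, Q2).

t=0-3: P1@Q0 runs 3, rem=9, quantum used, demote→Q1. Q0=[P2,P3,P4,P5] Q1=[P1] Q2=[]
t=3-4: P2@Q0 runs 1, rem=13, I/O yield, promote→Q0. Q0=[P3,P4,P5,P2] Q1=[P1] Q2=[]
t=4-7: P3@Q0 runs 3, rem=11, quantum used, demote→Q1. Q0=[P4,P5,P2] Q1=[P1,P3] Q2=[]
t=7-10: P4@Q0 runs 3, rem=3, quantum used, demote→Q1. Q0=[P5,P2] Q1=[P1,P3,P4] Q2=[]
t=10-13: P5@Q0 runs 3, rem=10, I/O yield, promote→Q0. Q0=[P2,P5] Q1=[P1,P3,P4] Q2=[]
t=13-14: P2@Q0 runs 1, rem=12, I/O yield, promote→Q0. Q0=[P5,P2] Q1=[P1,P3,P4] Q2=[]
t=14-17: P5@Q0 runs 3, rem=7, I/O yield, promote→Q0. Q0=[P2,P5] Q1=[P1,P3,P4] Q2=[]
t=17-18: P2@Q0 runs 1, rem=11, I/O yield, promote→Q0. Q0=[P5,P2] Q1=[P1,P3,P4] Q2=[]
t=18-21: P5@Q0 runs 3, rem=4, I/O yield, promote→Q0. Q0=[P2,P5] Q1=[P1,P3,P4] Q2=[]
t=21-22: P2@Q0 runs 1, rem=10, I/O yield, promote→Q0. Q0=[P5,P2] Q1=[P1,P3,P4] Q2=[]
t=22-25: P5@Q0 runs 3, rem=1, I/O yield, promote→Q0. Q0=[P2,P5] Q1=[P1,P3,P4] Q2=[]
t=25-26: P2@Q0 runs 1, rem=9, I/O yield, promote→Q0. Q0=[P5,P2] Q1=[P1,P3,P4] Q2=[]
t=26-27: P5@Q0 runs 1, rem=0, completes. Q0=[P2] Q1=[P1,P3,P4] Q2=[]
t=27-28: P2@Q0 runs 1, rem=8, I/O yield, promote→Q0. Q0=[P2] Q1=[P1,P3,P4] Q2=[]
t=28-29: P2@Q0 runs 1, rem=7, I/O yield, promote→Q0. Q0=[P2] Q1=[P1,P3,P4] Q2=[]
t=29-30: P2@Q0 runs 1, rem=6, I/O yield, promote→Q0. Q0=[P2] Q1=[P1,P3,P4] Q2=[]
t=30-31: P2@Q0 runs 1, rem=5, I/O yield, promote→Q0. Q0=[P2] Q1=[P1,P3,P4] Q2=[]
t=31-32: P2@Q0 runs 1, rem=4, I/O yield, promote→Q0. Q0=[P2] Q1=[P1,P3,P4] Q2=[]
t=32-33: P2@Q0 runs 1, rem=3, I/O yield, promote→Q0. Q0=[P2] Q1=[P1,P3,P4] Q2=[]
t=33-34: P2@Q0 runs 1, rem=2, I/O yield, promote→Q0. Q0=[P2] Q1=[P1,P3,P4] Q2=[]
t=34-35: P2@Q0 runs 1, rem=1, I/O yield, promote→Q0. Q0=[P2] Q1=[P1,P3,P4] Q2=[]
t=35-36: P2@Q0 runs 1, rem=0, completes. Q0=[] Q1=[P1,P3,P4] Q2=[]
t=36-42: P1@Q1 runs 6, rem=3, quantum used, demote→Q2. Q0=[] Q1=[P3,P4] Q2=[P1]
t=42-48: P3@Q1 runs 6, rem=5, quantum used, demote→Q2. Q0=[] Q1=[P4] Q2=[P1,P3]
t=48-51: P4@Q1 runs 3, rem=0, completes. Q0=[] Q1=[] Q2=[P1,P3]
t=51-54: P1@Q2 runs 3, rem=0, completes. Q0=[] Q1=[] Q2=[P3]
t=54-59: P3@Q2 runs 5, rem=0, completes. Q0=[] Q1=[] Q2=[]

Answer: 1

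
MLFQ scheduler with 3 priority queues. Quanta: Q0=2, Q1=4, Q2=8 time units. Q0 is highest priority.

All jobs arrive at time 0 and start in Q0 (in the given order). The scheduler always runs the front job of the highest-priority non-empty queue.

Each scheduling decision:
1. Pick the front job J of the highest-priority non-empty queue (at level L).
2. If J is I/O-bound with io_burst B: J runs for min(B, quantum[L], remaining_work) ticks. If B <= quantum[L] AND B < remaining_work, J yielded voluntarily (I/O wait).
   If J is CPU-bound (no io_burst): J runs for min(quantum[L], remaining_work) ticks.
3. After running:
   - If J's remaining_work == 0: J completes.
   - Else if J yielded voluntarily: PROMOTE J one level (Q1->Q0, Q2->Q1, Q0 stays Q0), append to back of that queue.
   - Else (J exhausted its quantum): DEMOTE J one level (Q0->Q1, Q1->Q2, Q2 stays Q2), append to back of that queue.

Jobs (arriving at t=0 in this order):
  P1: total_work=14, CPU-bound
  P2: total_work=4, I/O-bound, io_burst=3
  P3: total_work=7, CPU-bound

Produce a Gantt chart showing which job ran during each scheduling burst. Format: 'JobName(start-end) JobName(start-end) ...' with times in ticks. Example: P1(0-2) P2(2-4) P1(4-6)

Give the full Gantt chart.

Answer: P1(0-2) P2(2-4) P3(4-6) P1(6-10) P2(10-12) P3(12-16) P1(16-24) P3(24-25)

Derivation:
t=0-2: P1@Q0 runs 2, rem=12, quantum used, demote→Q1. Q0=[P2,P3] Q1=[P1] Q2=[]
t=2-4: P2@Q0 runs 2, rem=2, quantum used, demote→Q1. Q0=[P3] Q1=[P1,P2] Q2=[]
t=4-6: P3@Q0 runs 2, rem=5, quantum used, demote→Q1. Q0=[] Q1=[P1,P2,P3] Q2=[]
t=6-10: P1@Q1 runs 4, rem=8, quantum used, demote→Q2. Q0=[] Q1=[P2,P3] Q2=[P1]
t=10-12: P2@Q1 runs 2, rem=0, completes. Q0=[] Q1=[P3] Q2=[P1]
t=12-16: P3@Q1 runs 4, rem=1, quantum used, demote→Q2. Q0=[] Q1=[] Q2=[P1,P3]
t=16-24: P1@Q2 runs 8, rem=0, completes. Q0=[] Q1=[] Q2=[P3]
t=24-25: P3@Q2 runs 1, rem=0, completes. Q0=[] Q1=[] Q2=[]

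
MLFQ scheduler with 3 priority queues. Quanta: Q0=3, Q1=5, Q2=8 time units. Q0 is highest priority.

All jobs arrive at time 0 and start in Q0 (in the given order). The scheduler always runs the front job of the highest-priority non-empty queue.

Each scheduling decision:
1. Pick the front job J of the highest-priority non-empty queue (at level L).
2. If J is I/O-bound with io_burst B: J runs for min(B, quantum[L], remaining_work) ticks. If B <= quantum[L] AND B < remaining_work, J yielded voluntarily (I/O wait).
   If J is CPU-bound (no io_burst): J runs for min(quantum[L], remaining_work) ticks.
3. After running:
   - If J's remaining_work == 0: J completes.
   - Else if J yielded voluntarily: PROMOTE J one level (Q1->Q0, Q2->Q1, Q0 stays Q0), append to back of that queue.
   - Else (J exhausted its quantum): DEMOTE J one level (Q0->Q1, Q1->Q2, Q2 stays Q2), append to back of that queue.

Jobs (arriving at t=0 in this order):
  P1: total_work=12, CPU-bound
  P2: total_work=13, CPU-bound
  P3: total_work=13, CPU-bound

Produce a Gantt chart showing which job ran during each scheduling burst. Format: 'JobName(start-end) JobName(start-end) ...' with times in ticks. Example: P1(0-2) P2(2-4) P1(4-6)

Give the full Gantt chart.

Answer: P1(0-3) P2(3-6) P3(6-9) P1(9-14) P2(14-19) P3(19-24) P1(24-28) P2(28-33) P3(33-38)

Derivation:
t=0-3: P1@Q0 runs 3, rem=9, quantum used, demote→Q1. Q0=[P2,P3] Q1=[P1] Q2=[]
t=3-6: P2@Q0 runs 3, rem=10, quantum used, demote→Q1. Q0=[P3] Q1=[P1,P2] Q2=[]
t=6-9: P3@Q0 runs 3, rem=10, quantum used, demote→Q1. Q0=[] Q1=[P1,P2,P3] Q2=[]
t=9-14: P1@Q1 runs 5, rem=4, quantum used, demote→Q2. Q0=[] Q1=[P2,P3] Q2=[P1]
t=14-19: P2@Q1 runs 5, rem=5, quantum used, demote→Q2. Q0=[] Q1=[P3] Q2=[P1,P2]
t=19-24: P3@Q1 runs 5, rem=5, quantum used, demote→Q2. Q0=[] Q1=[] Q2=[P1,P2,P3]
t=24-28: P1@Q2 runs 4, rem=0, completes. Q0=[] Q1=[] Q2=[P2,P3]
t=28-33: P2@Q2 runs 5, rem=0, completes. Q0=[] Q1=[] Q2=[P3]
t=33-38: P3@Q2 runs 5, rem=0, completes. Q0=[] Q1=[] Q2=[]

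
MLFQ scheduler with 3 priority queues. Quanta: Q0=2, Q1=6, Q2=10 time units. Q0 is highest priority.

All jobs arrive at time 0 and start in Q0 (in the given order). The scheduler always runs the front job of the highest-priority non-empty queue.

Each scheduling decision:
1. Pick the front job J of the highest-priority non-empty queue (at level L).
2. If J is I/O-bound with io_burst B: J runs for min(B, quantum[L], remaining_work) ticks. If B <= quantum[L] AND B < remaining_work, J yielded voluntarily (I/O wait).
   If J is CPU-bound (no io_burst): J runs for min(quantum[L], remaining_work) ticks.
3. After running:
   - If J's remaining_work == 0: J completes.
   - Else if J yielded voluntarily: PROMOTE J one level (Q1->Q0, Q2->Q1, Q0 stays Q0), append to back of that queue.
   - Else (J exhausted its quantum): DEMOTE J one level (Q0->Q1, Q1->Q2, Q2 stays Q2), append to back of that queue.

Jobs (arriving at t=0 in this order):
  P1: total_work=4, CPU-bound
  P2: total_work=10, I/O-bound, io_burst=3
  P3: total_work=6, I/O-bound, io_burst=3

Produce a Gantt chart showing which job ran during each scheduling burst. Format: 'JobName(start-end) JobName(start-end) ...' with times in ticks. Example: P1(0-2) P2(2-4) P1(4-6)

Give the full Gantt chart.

t=0-2: P1@Q0 runs 2, rem=2, quantum used, demote→Q1. Q0=[P2,P3] Q1=[P1] Q2=[]
t=2-4: P2@Q0 runs 2, rem=8, quantum used, demote→Q1. Q0=[P3] Q1=[P1,P2] Q2=[]
t=4-6: P3@Q0 runs 2, rem=4, quantum used, demote→Q1. Q0=[] Q1=[P1,P2,P3] Q2=[]
t=6-8: P1@Q1 runs 2, rem=0, completes. Q0=[] Q1=[P2,P3] Q2=[]
t=8-11: P2@Q1 runs 3, rem=5, I/O yield, promote→Q0. Q0=[P2] Q1=[P3] Q2=[]
t=11-13: P2@Q0 runs 2, rem=3, quantum used, demote→Q1. Q0=[] Q1=[P3,P2] Q2=[]
t=13-16: P3@Q1 runs 3, rem=1, I/O yield, promote→Q0. Q0=[P3] Q1=[P2] Q2=[]
t=16-17: P3@Q0 runs 1, rem=0, completes. Q0=[] Q1=[P2] Q2=[]
t=17-20: P2@Q1 runs 3, rem=0, completes. Q0=[] Q1=[] Q2=[]

Answer: P1(0-2) P2(2-4) P3(4-6) P1(6-8) P2(8-11) P2(11-13) P3(13-16) P3(16-17) P2(17-20)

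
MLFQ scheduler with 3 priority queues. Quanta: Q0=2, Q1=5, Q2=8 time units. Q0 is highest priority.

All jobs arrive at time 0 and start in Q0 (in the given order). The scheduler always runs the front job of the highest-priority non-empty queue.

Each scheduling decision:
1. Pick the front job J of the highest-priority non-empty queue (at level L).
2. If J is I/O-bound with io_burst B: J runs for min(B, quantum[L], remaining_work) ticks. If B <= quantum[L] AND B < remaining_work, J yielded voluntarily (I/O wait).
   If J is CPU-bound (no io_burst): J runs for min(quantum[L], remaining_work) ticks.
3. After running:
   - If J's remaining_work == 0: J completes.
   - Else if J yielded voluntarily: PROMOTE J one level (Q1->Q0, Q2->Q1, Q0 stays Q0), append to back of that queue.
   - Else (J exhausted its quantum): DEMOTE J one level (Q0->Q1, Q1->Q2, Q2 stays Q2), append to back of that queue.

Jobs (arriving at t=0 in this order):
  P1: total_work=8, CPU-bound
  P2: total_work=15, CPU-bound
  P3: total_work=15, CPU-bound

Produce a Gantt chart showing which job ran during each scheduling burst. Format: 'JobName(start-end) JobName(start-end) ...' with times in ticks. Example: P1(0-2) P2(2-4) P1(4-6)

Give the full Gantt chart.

Answer: P1(0-2) P2(2-4) P3(4-6) P1(6-11) P2(11-16) P3(16-21) P1(21-22) P2(22-30) P3(30-38)

Derivation:
t=0-2: P1@Q0 runs 2, rem=6, quantum used, demote→Q1. Q0=[P2,P3] Q1=[P1] Q2=[]
t=2-4: P2@Q0 runs 2, rem=13, quantum used, demote→Q1. Q0=[P3] Q1=[P1,P2] Q2=[]
t=4-6: P3@Q0 runs 2, rem=13, quantum used, demote→Q1. Q0=[] Q1=[P1,P2,P3] Q2=[]
t=6-11: P1@Q1 runs 5, rem=1, quantum used, demote→Q2. Q0=[] Q1=[P2,P3] Q2=[P1]
t=11-16: P2@Q1 runs 5, rem=8, quantum used, demote→Q2. Q0=[] Q1=[P3] Q2=[P1,P2]
t=16-21: P3@Q1 runs 5, rem=8, quantum used, demote→Q2. Q0=[] Q1=[] Q2=[P1,P2,P3]
t=21-22: P1@Q2 runs 1, rem=0, completes. Q0=[] Q1=[] Q2=[P2,P3]
t=22-30: P2@Q2 runs 8, rem=0, completes. Q0=[] Q1=[] Q2=[P3]
t=30-38: P3@Q2 runs 8, rem=0, completes. Q0=[] Q1=[] Q2=[]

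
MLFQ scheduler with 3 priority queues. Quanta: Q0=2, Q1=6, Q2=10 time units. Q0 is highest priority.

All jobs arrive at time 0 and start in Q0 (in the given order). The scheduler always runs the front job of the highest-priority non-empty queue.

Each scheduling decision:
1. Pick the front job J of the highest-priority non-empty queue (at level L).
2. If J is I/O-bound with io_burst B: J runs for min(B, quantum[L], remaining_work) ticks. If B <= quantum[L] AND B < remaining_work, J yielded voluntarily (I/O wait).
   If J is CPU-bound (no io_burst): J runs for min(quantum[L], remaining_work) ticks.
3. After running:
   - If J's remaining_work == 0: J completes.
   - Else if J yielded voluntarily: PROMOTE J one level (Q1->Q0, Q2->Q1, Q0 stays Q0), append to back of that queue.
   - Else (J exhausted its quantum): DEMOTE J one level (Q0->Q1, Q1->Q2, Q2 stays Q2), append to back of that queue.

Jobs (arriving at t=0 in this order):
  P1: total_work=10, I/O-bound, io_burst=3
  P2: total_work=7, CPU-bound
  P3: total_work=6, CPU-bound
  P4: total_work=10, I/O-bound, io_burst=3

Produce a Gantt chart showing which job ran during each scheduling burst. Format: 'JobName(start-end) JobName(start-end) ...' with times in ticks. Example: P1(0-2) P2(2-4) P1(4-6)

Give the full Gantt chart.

t=0-2: P1@Q0 runs 2, rem=8, quantum used, demote→Q1. Q0=[P2,P3,P4] Q1=[P1] Q2=[]
t=2-4: P2@Q0 runs 2, rem=5, quantum used, demote→Q1. Q0=[P3,P4] Q1=[P1,P2] Q2=[]
t=4-6: P3@Q0 runs 2, rem=4, quantum used, demote→Q1. Q0=[P4] Q1=[P1,P2,P3] Q2=[]
t=6-8: P4@Q0 runs 2, rem=8, quantum used, demote→Q1. Q0=[] Q1=[P1,P2,P3,P4] Q2=[]
t=8-11: P1@Q1 runs 3, rem=5, I/O yield, promote→Q0. Q0=[P1] Q1=[P2,P3,P4] Q2=[]
t=11-13: P1@Q0 runs 2, rem=3, quantum used, demote→Q1. Q0=[] Q1=[P2,P3,P4,P1] Q2=[]
t=13-18: P2@Q1 runs 5, rem=0, completes. Q0=[] Q1=[P3,P4,P1] Q2=[]
t=18-22: P3@Q1 runs 4, rem=0, completes. Q0=[] Q1=[P4,P1] Q2=[]
t=22-25: P4@Q1 runs 3, rem=5, I/O yield, promote→Q0. Q0=[P4] Q1=[P1] Q2=[]
t=25-27: P4@Q0 runs 2, rem=3, quantum used, demote→Q1. Q0=[] Q1=[P1,P4] Q2=[]
t=27-30: P1@Q1 runs 3, rem=0, completes. Q0=[] Q1=[P4] Q2=[]
t=30-33: P4@Q1 runs 3, rem=0, completes. Q0=[] Q1=[] Q2=[]

Answer: P1(0-2) P2(2-4) P3(4-6) P4(6-8) P1(8-11) P1(11-13) P2(13-18) P3(18-22) P4(22-25) P4(25-27) P1(27-30) P4(30-33)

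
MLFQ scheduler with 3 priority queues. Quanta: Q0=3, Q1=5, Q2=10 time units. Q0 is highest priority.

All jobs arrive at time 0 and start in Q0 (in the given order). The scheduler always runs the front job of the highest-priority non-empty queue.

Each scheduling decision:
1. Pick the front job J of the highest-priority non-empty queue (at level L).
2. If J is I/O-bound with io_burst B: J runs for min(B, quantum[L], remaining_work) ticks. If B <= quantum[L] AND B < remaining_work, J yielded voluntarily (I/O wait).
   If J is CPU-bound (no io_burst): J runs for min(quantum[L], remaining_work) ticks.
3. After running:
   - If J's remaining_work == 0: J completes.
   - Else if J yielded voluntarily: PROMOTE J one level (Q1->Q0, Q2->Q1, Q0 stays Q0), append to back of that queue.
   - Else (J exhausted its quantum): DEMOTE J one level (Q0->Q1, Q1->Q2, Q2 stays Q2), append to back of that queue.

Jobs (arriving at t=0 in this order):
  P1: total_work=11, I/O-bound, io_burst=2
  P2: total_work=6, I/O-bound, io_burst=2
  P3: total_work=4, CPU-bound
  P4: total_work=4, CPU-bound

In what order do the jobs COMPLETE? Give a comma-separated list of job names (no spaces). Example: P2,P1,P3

Answer: P2,P1,P3,P4

Derivation:
t=0-2: P1@Q0 runs 2, rem=9, I/O yield, promote→Q0. Q0=[P2,P3,P4,P1] Q1=[] Q2=[]
t=2-4: P2@Q0 runs 2, rem=4, I/O yield, promote→Q0. Q0=[P3,P4,P1,P2] Q1=[] Q2=[]
t=4-7: P3@Q0 runs 3, rem=1, quantum used, demote→Q1. Q0=[P4,P1,P2] Q1=[P3] Q2=[]
t=7-10: P4@Q0 runs 3, rem=1, quantum used, demote→Q1. Q0=[P1,P2] Q1=[P3,P4] Q2=[]
t=10-12: P1@Q0 runs 2, rem=7, I/O yield, promote→Q0. Q0=[P2,P1] Q1=[P3,P4] Q2=[]
t=12-14: P2@Q0 runs 2, rem=2, I/O yield, promote→Q0. Q0=[P1,P2] Q1=[P3,P4] Q2=[]
t=14-16: P1@Q0 runs 2, rem=5, I/O yield, promote→Q0. Q0=[P2,P1] Q1=[P3,P4] Q2=[]
t=16-18: P2@Q0 runs 2, rem=0, completes. Q0=[P1] Q1=[P3,P4] Q2=[]
t=18-20: P1@Q0 runs 2, rem=3, I/O yield, promote→Q0. Q0=[P1] Q1=[P3,P4] Q2=[]
t=20-22: P1@Q0 runs 2, rem=1, I/O yield, promote→Q0. Q0=[P1] Q1=[P3,P4] Q2=[]
t=22-23: P1@Q0 runs 1, rem=0, completes. Q0=[] Q1=[P3,P4] Q2=[]
t=23-24: P3@Q1 runs 1, rem=0, completes. Q0=[] Q1=[P4] Q2=[]
t=24-25: P4@Q1 runs 1, rem=0, completes. Q0=[] Q1=[] Q2=[]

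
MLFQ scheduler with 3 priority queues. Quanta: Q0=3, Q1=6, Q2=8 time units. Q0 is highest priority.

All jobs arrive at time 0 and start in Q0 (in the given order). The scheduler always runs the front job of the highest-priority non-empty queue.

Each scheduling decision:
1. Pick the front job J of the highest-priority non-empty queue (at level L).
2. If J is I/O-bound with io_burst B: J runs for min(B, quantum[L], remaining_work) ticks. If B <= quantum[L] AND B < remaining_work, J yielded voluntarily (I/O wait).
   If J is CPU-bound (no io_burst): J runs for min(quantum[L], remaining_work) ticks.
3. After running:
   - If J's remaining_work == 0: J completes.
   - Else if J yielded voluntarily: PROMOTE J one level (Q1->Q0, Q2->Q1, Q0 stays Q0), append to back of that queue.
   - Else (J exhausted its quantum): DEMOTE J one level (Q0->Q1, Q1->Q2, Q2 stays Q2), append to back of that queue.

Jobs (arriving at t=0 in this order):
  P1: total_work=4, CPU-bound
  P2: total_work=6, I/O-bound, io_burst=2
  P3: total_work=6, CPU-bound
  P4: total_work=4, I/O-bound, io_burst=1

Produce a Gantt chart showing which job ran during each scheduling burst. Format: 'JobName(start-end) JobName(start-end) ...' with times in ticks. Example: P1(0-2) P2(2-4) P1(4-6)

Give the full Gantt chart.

Answer: P1(0-3) P2(3-5) P3(5-8) P4(8-9) P2(9-11) P4(11-12) P2(12-14) P4(14-15) P4(15-16) P1(16-17) P3(17-20)

Derivation:
t=0-3: P1@Q0 runs 3, rem=1, quantum used, demote→Q1. Q0=[P2,P3,P4] Q1=[P1] Q2=[]
t=3-5: P2@Q0 runs 2, rem=4, I/O yield, promote→Q0. Q0=[P3,P4,P2] Q1=[P1] Q2=[]
t=5-8: P3@Q0 runs 3, rem=3, quantum used, demote→Q1. Q0=[P4,P2] Q1=[P1,P3] Q2=[]
t=8-9: P4@Q0 runs 1, rem=3, I/O yield, promote→Q0. Q0=[P2,P4] Q1=[P1,P3] Q2=[]
t=9-11: P2@Q0 runs 2, rem=2, I/O yield, promote→Q0. Q0=[P4,P2] Q1=[P1,P3] Q2=[]
t=11-12: P4@Q0 runs 1, rem=2, I/O yield, promote→Q0. Q0=[P2,P4] Q1=[P1,P3] Q2=[]
t=12-14: P2@Q0 runs 2, rem=0, completes. Q0=[P4] Q1=[P1,P3] Q2=[]
t=14-15: P4@Q0 runs 1, rem=1, I/O yield, promote→Q0. Q0=[P4] Q1=[P1,P3] Q2=[]
t=15-16: P4@Q0 runs 1, rem=0, completes. Q0=[] Q1=[P1,P3] Q2=[]
t=16-17: P1@Q1 runs 1, rem=0, completes. Q0=[] Q1=[P3] Q2=[]
t=17-20: P3@Q1 runs 3, rem=0, completes. Q0=[] Q1=[] Q2=[]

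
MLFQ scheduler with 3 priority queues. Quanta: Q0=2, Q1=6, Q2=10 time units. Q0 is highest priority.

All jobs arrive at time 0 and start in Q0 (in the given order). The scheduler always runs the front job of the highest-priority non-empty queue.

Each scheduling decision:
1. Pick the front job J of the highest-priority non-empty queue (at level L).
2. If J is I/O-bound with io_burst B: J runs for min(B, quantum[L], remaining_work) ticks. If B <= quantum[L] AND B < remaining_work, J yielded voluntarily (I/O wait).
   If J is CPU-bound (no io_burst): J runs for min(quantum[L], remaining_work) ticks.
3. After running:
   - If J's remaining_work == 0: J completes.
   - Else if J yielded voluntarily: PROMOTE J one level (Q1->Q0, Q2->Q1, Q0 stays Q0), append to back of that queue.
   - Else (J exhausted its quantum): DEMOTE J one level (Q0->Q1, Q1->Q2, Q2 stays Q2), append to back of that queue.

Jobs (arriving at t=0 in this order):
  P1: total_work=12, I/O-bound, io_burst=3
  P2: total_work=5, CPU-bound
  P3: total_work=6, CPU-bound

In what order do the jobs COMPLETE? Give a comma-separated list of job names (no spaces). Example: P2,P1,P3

Answer: P2,P3,P1

Derivation:
t=0-2: P1@Q0 runs 2, rem=10, quantum used, demote→Q1. Q0=[P2,P3] Q1=[P1] Q2=[]
t=2-4: P2@Q0 runs 2, rem=3, quantum used, demote→Q1. Q0=[P3] Q1=[P1,P2] Q2=[]
t=4-6: P3@Q0 runs 2, rem=4, quantum used, demote→Q1. Q0=[] Q1=[P1,P2,P3] Q2=[]
t=6-9: P1@Q1 runs 3, rem=7, I/O yield, promote→Q0. Q0=[P1] Q1=[P2,P3] Q2=[]
t=9-11: P1@Q0 runs 2, rem=5, quantum used, demote→Q1. Q0=[] Q1=[P2,P3,P1] Q2=[]
t=11-14: P2@Q1 runs 3, rem=0, completes. Q0=[] Q1=[P3,P1] Q2=[]
t=14-18: P3@Q1 runs 4, rem=0, completes. Q0=[] Q1=[P1] Q2=[]
t=18-21: P1@Q1 runs 3, rem=2, I/O yield, promote→Q0. Q0=[P1] Q1=[] Q2=[]
t=21-23: P1@Q0 runs 2, rem=0, completes. Q0=[] Q1=[] Q2=[]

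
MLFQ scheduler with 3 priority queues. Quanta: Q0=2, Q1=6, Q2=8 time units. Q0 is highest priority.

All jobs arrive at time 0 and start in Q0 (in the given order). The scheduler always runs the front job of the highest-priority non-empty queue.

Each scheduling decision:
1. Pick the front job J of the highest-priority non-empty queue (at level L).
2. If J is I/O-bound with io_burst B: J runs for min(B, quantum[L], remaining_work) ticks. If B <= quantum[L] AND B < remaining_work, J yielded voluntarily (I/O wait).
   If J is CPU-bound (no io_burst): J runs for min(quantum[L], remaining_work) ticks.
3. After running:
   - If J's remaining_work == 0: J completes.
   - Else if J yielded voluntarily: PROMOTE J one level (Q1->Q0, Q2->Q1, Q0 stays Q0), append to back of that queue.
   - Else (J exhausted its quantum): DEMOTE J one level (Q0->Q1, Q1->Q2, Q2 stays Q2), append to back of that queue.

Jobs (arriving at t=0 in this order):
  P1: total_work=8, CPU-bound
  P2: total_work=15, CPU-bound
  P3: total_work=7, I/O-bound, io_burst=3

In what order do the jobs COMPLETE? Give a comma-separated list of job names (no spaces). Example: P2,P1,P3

Answer: P1,P3,P2

Derivation:
t=0-2: P1@Q0 runs 2, rem=6, quantum used, demote→Q1. Q0=[P2,P3] Q1=[P1] Q2=[]
t=2-4: P2@Q0 runs 2, rem=13, quantum used, demote→Q1. Q0=[P3] Q1=[P1,P2] Q2=[]
t=4-6: P3@Q0 runs 2, rem=5, quantum used, demote→Q1. Q0=[] Q1=[P1,P2,P3] Q2=[]
t=6-12: P1@Q1 runs 6, rem=0, completes. Q0=[] Q1=[P2,P3] Q2=[]
t=12-18: P2@Q1 runs 6, rem=7, quantum used, demote→Q2. Q0=[] Q1=[P3] Q2=[P2]
t=18-21: P3@Q1 runs 3, rem=2, I/O yield, promote→Q0. Q0=[P3] Q1=[] Q2=[P2]
t=21-23: P3@Q0 runs 2, rem=0, completes. Q0=[] Q1=[] Q2=[P2]
t=23-30: P2@Q2 runs 7, rem=0, completes. Q0=[] Q1=[] Q2=[]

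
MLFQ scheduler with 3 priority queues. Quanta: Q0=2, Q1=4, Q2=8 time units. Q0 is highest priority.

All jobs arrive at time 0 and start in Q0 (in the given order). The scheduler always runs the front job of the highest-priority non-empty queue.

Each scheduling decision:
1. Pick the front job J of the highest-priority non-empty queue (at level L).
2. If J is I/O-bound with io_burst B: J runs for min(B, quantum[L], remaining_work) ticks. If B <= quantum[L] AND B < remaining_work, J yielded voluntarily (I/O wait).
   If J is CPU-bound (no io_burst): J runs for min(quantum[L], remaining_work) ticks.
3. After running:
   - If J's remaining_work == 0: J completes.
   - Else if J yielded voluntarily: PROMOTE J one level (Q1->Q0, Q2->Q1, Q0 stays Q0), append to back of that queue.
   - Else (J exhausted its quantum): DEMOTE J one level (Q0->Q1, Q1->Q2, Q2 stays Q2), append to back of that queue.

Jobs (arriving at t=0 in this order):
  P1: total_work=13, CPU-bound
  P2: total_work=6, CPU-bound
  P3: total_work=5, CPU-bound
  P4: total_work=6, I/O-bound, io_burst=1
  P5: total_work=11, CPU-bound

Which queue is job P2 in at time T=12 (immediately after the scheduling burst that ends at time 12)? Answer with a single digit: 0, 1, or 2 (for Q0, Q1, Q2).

t=0-2: P1@Q0 runs 2, rem=11, quantum used, demote→Q1. Q0=[P2,P3,P4,P5] Q1=[P1] Q2=[]
t=2-4: P2@Q0 runs 2, rem=4, quantum used, demote→Q1. Q0=[P3,P4,P5] Q1=[P1,P2] Q2=[]
t=4-6: P3@Q0 runs 2, rem=3, quantum used, demote→Q1. Q0=[P4,P5] Q1=[P1,P2,P3] Q2=[]
t=6-7: P4@Q0 runs 1, rem=5, I/O yield, promote→Q0. Q0=[P5,P4] Q1=[P1,P2,P3] Q2=[]
t=7-9: P5@Q0 runs 2, rem=9, quantum used, demote→Q1. Q0=[P4] Q1=[P1,P2,P3,P5] Q2=[]
t=9-10: P4@Q0 runs 1, rem=4, I/O yield, promote→Q0. Q0=[P4] Q1=[P1,P2,P3,P5] Q2=[]
t=10-11: P4@Q0 runs 1, rem=3, I/O yield, promote→Q0. Q0=[P4] Q1=[P1,P2,P3,P5] Q2=[]
t=11-12: P4@Q0 runs 1, rem=2, I/O yield, promote→Q0. Q0=[P4] Q1=[P1,P2,P3,P5] Q2=[]
t=12-13: P4@Q0 runs 1, rem=1, I/O yield, promote→Q0. Q0=[P4] Q1=[P1,P2,P3,P5] Q2=[]
t=13-14: P4@Q0 runs 1, rem=0, completes. Q0=[] Q1=[P1,P2,P3,P5] Q2=[]
t=14-18: P1@Q1 runs 4, rem=7, quantum used, demote→Q2. Q0=[] Q1=[P2,P3,P5] Q2=[P1]
t=18-22: P2@Q1 runs 4, rem=0, completes. Q0=[] Q1=[P3,P5] Q2=[P1]
t=22-25: P3@Q1 runs 3, rem=0, completes. Q0=[] Q1=[P5] Q2=[P1]
t=25-29: P5@Q1 runs 4, rem=5, quantum used, demote→Q2. Q0=[] Q1=[] Q2=[P1,P5]
t=29-36: P1@Q2 runs 7, rem=0, completes. Q0=[] Q1=[] Q2=[P5]
t=36-41: P5@Q2 runs 5, rem=0, completes. Q0=[] Q1=[] Q2=[]

Answer: 1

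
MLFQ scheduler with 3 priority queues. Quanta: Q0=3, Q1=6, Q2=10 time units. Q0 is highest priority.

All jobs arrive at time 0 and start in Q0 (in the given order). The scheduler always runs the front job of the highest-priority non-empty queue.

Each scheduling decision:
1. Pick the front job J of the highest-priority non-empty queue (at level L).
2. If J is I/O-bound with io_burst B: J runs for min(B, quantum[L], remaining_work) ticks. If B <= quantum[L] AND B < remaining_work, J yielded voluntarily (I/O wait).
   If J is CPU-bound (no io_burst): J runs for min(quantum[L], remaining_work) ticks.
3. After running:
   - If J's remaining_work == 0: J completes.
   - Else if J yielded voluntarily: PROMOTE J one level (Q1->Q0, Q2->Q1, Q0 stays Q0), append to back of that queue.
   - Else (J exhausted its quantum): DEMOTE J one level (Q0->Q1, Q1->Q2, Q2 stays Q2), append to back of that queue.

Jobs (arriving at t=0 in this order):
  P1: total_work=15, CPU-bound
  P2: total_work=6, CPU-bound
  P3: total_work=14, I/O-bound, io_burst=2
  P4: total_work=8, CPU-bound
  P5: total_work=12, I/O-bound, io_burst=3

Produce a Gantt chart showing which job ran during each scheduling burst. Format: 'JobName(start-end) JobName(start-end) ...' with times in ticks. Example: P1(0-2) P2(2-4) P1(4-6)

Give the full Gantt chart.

t=0-3: P1@Q0 runs 3, rem=12, quantum used, demote→Q1. Q0=[P2,P3,P4,P5] Q1=[P1] Q2=[]
t=3-6: P2@Q0 runs 3, rem=3, quantum used, demote→Q1. Q0=[P3,P4,P5] Q1=[P1,P2] Q2=[]
t=6-8: P3@Q0 runs 2, rem=12, I/O yield, promote→Q0. Q0=[P4,P5,P3] Q1=[P1,P2] Q2=[]
t=8-11: P4@Q0 runs 3, rem=5, quantum used, demote→Q1. Q0=[P5,P3] Q1=[P1,P2,P4] Q2=[]
t=11-14: P5@Q0 runs 3, rem=9, I/O yield, promote→Q0. Q0=[P3,P5] Q1=[P1,P2,P4] Q2=[]
t=14-16: P3@Q0 runs 2, rem=10, I/O yield, promote→Q0. Q0=[P5,P3] Q1=[P1,P2,P4] Q2=[]
t=16-19: P5@Q0 runs 3, rem=6, I/O yield, promote→Q0. Q0=[P3,P5] Q1=[P1,P2,P4] Q2=[]
t=19-21: P3@Q0 runs 2, rem=8, I/O yield, promote→Q0. Q0=[P5,P3] Q1=[P1,P2,P4] Q2=[]
t=21-24: P5@Q0 runs 3, rem=3, I/O yield, promote→Q0. Q0=[P3,P5] Q1=[P1,P2,P4] Q2=[]
t=24-26: P3@Q0 runs 2, rem=6, I/O yield, promote→Q0. Q0=[P5,P3] Q1=[P1,P2,P4] Q2=[]
t=26-29: P5@Q0 runs 3, rem=0, completes. Q0=[P3] Q1=[P1,P2,P4] Q2=[]
t=29-31: P3@Q0 runs 2, rem=4, I/O yield, promote→Q0. Q0=[P3] Q1=[P1,P2,P4] Q2=[]
t=31-33: P3@Q0 runs 2, rem=2, I/O yield, promote→Q0. Q0=[P3] Q1=[P1,P2,P4] Q2=[]
t=33-35: P3@Q0 runs 2, rem=0, completes. Q0=[] Q1=[P1,P2,P4] Q2=[]
t=35-41: P1@Q1 runs 6, rem=6, quantum used, demote→Q2. Q0=[] Q1=[P2,P4] Q2=[P1]
t=41-44: P2@Q1 runs 3, rem=0, completes. Q0=[] Q1=[P4] Q2=[P1]
t=44-49: P4@Q1 runs 5, rem=0, completes. Q0=[] Q1=[] Q2=[P1]
t=49-55: P1@Q2 runs 6, rem=0, completes. Q0=[] Q1=[] Q2=[]

Answer: P1(0-3) P2(3-6) P3(6-8) P4(8-11) P5(11-14) P3(14-16) P5(16-19) P3(19-21) P5(21-24) P3(24-26) P5(26-29) P3(29-31) P3(31-33) P3(33-35) P1(35-41) P2(41-44) P4(44-49) P1(49-55)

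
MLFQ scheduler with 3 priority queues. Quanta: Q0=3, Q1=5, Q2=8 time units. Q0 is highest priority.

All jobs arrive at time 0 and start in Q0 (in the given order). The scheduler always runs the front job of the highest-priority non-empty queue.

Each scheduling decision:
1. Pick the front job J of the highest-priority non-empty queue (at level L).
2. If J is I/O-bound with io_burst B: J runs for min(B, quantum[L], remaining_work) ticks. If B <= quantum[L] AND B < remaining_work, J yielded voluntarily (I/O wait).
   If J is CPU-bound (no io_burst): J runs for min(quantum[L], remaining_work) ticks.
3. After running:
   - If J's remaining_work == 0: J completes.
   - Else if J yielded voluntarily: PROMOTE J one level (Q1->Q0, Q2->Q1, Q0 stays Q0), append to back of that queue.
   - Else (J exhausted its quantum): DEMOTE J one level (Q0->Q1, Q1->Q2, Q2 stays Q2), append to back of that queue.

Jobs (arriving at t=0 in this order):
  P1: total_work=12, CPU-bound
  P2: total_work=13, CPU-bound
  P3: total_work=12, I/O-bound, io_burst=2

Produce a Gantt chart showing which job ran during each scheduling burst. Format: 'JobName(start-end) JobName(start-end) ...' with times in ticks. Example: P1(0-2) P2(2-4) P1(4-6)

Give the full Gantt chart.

t=0-3: P1@Q0 runs 3, rem=9, quantum used, demote→Q1. Q0=[P2,P3] Q1=[P1] Q2=[]
t=3-6: P2@Q0 runs 3, rem=10, quantum used, demote→Q1. Q0=[P3] Q1=[P1,P2] Q2=[]
t=6-8: P3@Q0 runs 2, rem=10, I/O yield, promote→Q0. Q0=[P3] Q1=[P1,P2] Q2=[]
t=8-10: P3@Q0 runs 2, rem=8, I/O yield, promote→Q0. Q0=[P3] Q1=[P1,P2] Q2=[]
t=10-12: P3@Q0 runs 2, rem=6, I/O yield, promote→Q0. Q0=[P3] Q1=[P1,P2] Q2=[]
t=12-14: P3@Q0 runs 2, rem=4, I/O yield, promote→Q0. Q0=[P3] Q1=[P1,P2] Q2=[]
t=14-16: P3@Q0 runs 2, rem=2, I/O yield, promote→Q0. Q0=[P3] Q1=[P1,P2] Q2=[]
t=16-18: P3@Q0 runs 2, rem=0, completes. Q0=[] Q1=[P1,P2] Q2=[]
t=18-23: P1@Q1 runs 5, rem=4, quantum used, demote→Q2. Q0=[] Q1=[P2] Q2=[P1]
t=23-28: P2@Q1 runs 5, rem=5, quantum used, demote→Q2. Q0=[] Q1=[] Q2=[P1,P2]
t=28-32: P1@Q2 runs 4, rem=0, completes. Q0=[] Q1=[] Q2=[P2]
t=32-37: P2@Q2 runs 5, rem=0, completes. Q0=[] Q1=[] Q2=[]

Answer: P1(0-3) P2(3-6) P3(6-8) P3(8-10) P3(10-12) P3(12-14) P3(14-16) P3(16-18) P1(18-23) P2(23-28) P1(28-32) P2(32-37)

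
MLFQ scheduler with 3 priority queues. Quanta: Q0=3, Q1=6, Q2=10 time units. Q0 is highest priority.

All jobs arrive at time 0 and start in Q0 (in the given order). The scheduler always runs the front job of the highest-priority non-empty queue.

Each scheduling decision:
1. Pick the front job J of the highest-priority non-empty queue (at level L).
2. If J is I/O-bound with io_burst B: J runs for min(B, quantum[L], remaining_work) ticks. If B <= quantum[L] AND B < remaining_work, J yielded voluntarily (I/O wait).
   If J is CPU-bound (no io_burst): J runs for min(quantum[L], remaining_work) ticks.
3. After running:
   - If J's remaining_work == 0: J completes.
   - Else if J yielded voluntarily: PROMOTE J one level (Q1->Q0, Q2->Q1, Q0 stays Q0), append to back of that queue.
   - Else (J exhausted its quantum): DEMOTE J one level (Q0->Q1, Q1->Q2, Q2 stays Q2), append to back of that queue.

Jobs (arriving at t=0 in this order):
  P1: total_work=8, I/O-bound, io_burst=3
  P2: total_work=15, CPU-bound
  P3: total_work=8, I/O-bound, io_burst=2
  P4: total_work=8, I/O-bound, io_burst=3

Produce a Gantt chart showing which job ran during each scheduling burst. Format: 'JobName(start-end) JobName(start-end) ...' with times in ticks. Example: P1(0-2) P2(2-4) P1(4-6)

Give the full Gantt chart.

Answer: P1(0-3) P2(3-6) P3(6-8) P4(8-11) P1(11-14) P3(14-16) P4(16-19) P1(19-21) P3(21-23) P4(23-25) P3(25-27) P2(27-33) P2(33-39)

Derivation:
t=0-3: P1@Q0 runs 3, rem=5, I/O yield, promote→Q0. Q0=[P2,P3,P4,P1] Q1=[] Q2=[]
t=3-6: P2@Q0 runs 3, rem=12, quantum used, demote→Q1. Q0=[P3,P4,P1] Q1=[P2] Q2=[]
t=6-8: P3@Q0 runs 2, rem=6, I/O yield, promote→Q0. Q0=[P4,P1,P3] Q1=[P2] Q2=[]
t=8-11: P4@Q0 runs 3, rem=5, I/O yield, promote→Q0. Q0=[P1,P3,P4] Q1=[P2] Q2=[]
t=11-14: P1@Q0 runs 3, rem=2, I/O yield, promote→Q0. Q0=[P3,P4,P1] Q1=[P2] Q2=[]
t=14-16: P3@Q0 runs 2, rem=4, I/O yield, promote→Q0. Q0=[P4,P1,P3] Q1=[P2] Q2=[]
t=16-19: P4@Q0 runs 3, rem=2, I/O yield, promote→Q0. Q0=[P1,P3,P4] Q1=[P2] Q2=[]
t=19-21: P1@Q0 runs 2, rem=0, completes. Q0=[P3,P4] Q1=[P2] Q2=[]
t=21-23: P3@Q0 runs 2, rem=2, I/O yield, promote→Q0. Q0=[P4,P3] Q1=[P2] Q2=[]
t=23-25: P4@Q0 runs 2, rem=0, completes. Q0=[P3] Q1=[P2] Q2=[]
t=25-27: P3@Q0 runs 2, rem=0, completes. Q0=[] Q1=[P2] Q2=[]
t=27-33: P2@Q1 runs 6, rem=6, quantum used, demote→Q2. Q0=[] Q1=[] Q2=[P2]
t=33-39: P2@Q2 runs 6, rem=0, completes. Q0=[] Q1=[] Q2=[]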